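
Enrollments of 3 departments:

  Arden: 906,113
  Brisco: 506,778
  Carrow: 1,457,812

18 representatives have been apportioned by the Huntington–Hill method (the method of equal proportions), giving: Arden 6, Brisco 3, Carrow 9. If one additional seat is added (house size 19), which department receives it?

Priority for the next seat is population ÷ (√(s·(s+1))).
Priorities: Arden 139816.271, Brisco 146294.207, Carrow 153666.877.
Highest priority: Carrow.

Carrow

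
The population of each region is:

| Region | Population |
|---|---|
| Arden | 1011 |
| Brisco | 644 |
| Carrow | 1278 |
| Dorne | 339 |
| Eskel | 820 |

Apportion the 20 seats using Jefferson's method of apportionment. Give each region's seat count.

Standard divisor 4092/20 ≈ 204.6; standard quotas: Arden 4.941, Brisco 3.148, Carrow 6.246, Dorne 1.657, Eskel 4.008.
Rounding down gives 4, 3, 6, 1, 4 = 18 seats, so the divisor must be adjusted.
With modified divisor 180: modified quotas Arden 5.617, Brisco 3.578, Carrow 7.100, Dorne 1.883, Eskel 4.556.
Rounding down: Arden 5, Brisco 3, Carrow 7, Dorne 1, Eskel 4 (total 20).

Arden 5; Brisco 3; Carrow 7; Dorne 1; Eskel 4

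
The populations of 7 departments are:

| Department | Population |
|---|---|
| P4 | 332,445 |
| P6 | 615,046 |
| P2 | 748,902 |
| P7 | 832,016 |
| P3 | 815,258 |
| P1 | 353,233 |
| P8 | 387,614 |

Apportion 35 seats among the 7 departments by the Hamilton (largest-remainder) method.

The standard divisor is 4084514/35 ≈ 116700.4.
Standard quotas: P4 2.8487, P6 5.2703, P2 6.4173, P7 7.1295, P3 6.9859, P1 3.0268, P8 3.3214.
Lower quotas: P4 2, P6 5, P2 6, P7 7, P3 6, P1 3, P8 3 (sum 32, leaving 3 seats).
Remainders in descending order: P3 0.9859, P4 0.8487, P2 0.4173, P8 0.3214, P6 0.2703, P7 0.1295, P1 0.0268.
The surplus seats go to P3, P4, P2.

P4: 3, P6: 5, P2: 7, P7: 7, P3: 7, P1: 3, P8: 3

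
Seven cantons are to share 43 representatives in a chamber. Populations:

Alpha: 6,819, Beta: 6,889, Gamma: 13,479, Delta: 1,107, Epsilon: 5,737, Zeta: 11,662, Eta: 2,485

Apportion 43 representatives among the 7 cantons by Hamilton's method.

Standard divisor: 48178 ÷ 43 ≈ 1120.419.
Standard quotas: Alpha 6.0861, Beta 6.1486, Gamma 12.0303, Delta 0.9880, Epsilon 5.1204, Zeta 10.4086, Eta 2.2179.
Lower quotas: Alpha 6, Beta 6, Gamma 12, Delta 0, Epsilon 5, Zeta 10, Eta 2 (sum 41, leaving 2 seats).
Remainders in descending order: Delta 0.9880, Zeta 0.4086, Eta 0.2179, Beta 0.1486, Epsilon 0.1204, Alpha 0.0861, Gamma 0.0303.
Largest remainders: Delta, Zeta receive the extra seats.

Alpha=6, Beta=6, Gamma=12, Delta=1, Epsilon=5, Zeta=11, Eta=2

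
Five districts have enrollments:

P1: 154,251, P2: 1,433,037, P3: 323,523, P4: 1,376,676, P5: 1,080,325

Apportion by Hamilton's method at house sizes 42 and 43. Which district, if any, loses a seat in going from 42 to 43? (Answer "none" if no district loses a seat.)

At 42 seats: P1 2, P2 14, P3 3, P4 13, P5 10.
At 43 seats: P1 1, P2 14, P3 3, P4 14, P5 11.
P1 drops from 2 to 1.

P1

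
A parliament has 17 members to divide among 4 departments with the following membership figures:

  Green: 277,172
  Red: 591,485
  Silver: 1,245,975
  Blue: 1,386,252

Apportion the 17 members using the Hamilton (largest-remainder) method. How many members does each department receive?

Green 1, Red 3, Silver 6, Blue 7

Total 3500884; standard divisor 3500884/17 ≈ 205934.353.
Standard quotas: Green 1.3459, Red 2.8722, Silver 6.0504, Blue 6.7315.
Lower quotas: Green 1, Red 2, Silver 6, Blue 6 (sum 15, leaving 2 seats).
Remainders in descending order: Red 0.8722, Blue 0.7315, Green 0.3459, Silver 0.0504.
The surplus seats go to Red, Blue.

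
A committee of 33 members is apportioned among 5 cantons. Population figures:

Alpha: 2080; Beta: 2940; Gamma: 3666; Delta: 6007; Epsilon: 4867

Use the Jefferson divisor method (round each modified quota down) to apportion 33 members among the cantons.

Alpha=3, Beta=5, Gamma=6, Delta=11, Epsilon=8

Standard divisor 19560/33 ≈ 592.727; standard quotas: Alpha 3.509, Beta 4.960, Gamma 6.185, Delta 10.135, Epsilon 8.211.
Rounding down gives 3, 4, 6, 10, 8 = 31 seats, so the divisor must be adjusted.
With modified divisor 543: modified quotas Alpha 3.831, Beta 5.414, Gamma 6.751, Delta 11.063, Epsilon 8.963.
Rounding down: Alpha 3, Beta 5, Gamma 6, Delta 11, Epsilon 8 (total 33).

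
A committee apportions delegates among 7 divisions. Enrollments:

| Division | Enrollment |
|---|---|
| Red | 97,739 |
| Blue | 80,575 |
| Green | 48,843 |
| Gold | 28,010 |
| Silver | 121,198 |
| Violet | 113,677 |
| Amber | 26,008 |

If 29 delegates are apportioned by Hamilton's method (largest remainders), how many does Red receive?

5

The standard divisor is 516050/29 ≈ 17794.828.
Standard quotas: Red 5.4926, Blue 4.5280, Green 2.7448, Gold 1.5741, Silver 6.8109, Violet 6.3882, Amber 1.4615.
Lower quotas: Red 5, Blue 4, Green 2, Gold 1, Silver 6, Violet 6, Amber 1 (sum 25, leaving 4 seats).
Remainders in descending order: Silver 0.8109, Green 0.7448, Gold 0.5741, Blue 0.5280, Red 0.4926, Amber 0.4615, Violet 0.3882.
The surplus seats go to Silver, Green, Gold, Blue.
Red receives 5.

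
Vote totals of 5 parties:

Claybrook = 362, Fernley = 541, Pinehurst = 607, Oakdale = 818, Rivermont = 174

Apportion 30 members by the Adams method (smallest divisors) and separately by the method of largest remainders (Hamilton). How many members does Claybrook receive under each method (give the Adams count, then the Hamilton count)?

5 and 4

Adams: Claybrook 5, Fernley 6, Pinehurst 7, Oakdale 10, Rivermont 2.
Hamilton: Claybrook 4, Fernley 7, Pinehurst 7, Oakdale 10, Rivermont 2.
Claybrook gets 5 under Adams and 4 under Hamilton.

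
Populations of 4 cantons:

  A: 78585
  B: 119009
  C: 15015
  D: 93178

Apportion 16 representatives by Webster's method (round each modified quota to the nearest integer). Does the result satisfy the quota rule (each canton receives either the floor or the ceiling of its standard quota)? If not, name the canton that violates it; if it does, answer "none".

none

Standard quotas: A 4.112, B 6.227, C 0.786, D 4.875.
Webster allocation: A 4, B 6, C 1, D 5.
Every allocation lies between the lower and upper quota.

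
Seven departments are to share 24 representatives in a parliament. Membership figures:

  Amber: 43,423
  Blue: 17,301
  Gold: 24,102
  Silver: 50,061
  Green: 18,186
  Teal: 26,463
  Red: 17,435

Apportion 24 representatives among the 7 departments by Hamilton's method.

The standard divisor is 196971/24 ≈ 8207.125.
Standard quotas: Amber 5.2909, Blue 2.1080, Gold 2.9367, Silver 6.0997, Green 2.2159, Teal 3.2244, Red 2.1244.
Lower quotas: Amber 5, Blue 2, Gold 2, Silver 6, Green 2, Teal 3, Red 2 (sum 22, leaving 2 seats).
Remainders in descending order: Gold 0.9367, Amber 0.2909, Teal 0.2244, Green 0.2159, Red 0.1244, Blue 0.1080, Silver 0.0997.
Largest remainders: Gold, Amber receive the extra seats.

Amber=6; Blue=2; Gold=3; Silver=6; Green=2; Teal=3; Red=2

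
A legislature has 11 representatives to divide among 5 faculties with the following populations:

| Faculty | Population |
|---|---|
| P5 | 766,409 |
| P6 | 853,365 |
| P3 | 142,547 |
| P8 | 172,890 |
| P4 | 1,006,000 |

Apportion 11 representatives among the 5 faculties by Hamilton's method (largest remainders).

P5 3, P6 3, P3 0, P8 1, P4 4

Total 2941211; standard divisor 2941211/11 ≈ 267382.818.
Standard quotas: P5 2.8663, P6 3.1915, P3 0.5331, P8 0.6466, P4 3.7624.
Lower quotas: P5 2, P6 3, P3 0, P8 0, P4 3 (sum 8, leaving 3 seats).
Remainders in descending order: P5 0.8663, P4 0.7624, P8 0.6466, P3 0.5331, P6 0.1915.
Largest remainders: P5, P4, P8 receive the extra seats.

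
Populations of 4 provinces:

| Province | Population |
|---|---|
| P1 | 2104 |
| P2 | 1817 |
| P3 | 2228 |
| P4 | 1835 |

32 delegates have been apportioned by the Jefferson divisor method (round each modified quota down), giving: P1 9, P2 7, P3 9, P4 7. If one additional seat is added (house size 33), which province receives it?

P4

Priority for the next seat is population ÷ (current seats + 1).
Priorities: P1 210.400, P2 227.125, P3 222.800, P4 229.375.
Highest priority: P4.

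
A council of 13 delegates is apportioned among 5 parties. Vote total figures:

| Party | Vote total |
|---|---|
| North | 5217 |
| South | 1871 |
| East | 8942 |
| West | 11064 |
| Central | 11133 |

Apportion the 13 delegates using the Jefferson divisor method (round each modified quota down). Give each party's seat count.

Standard divisor 38227/13 ≈ 2940.538; standard quotas: North 1.774, South 0.636, East 3.041, West 3.763, Central 3.786.
Rounding down gives 1, 0, 3, 3, 3 = 10 seats, so the divisor must be adjusted.
With modified divisor 2400: modified quotas North 2.174, South 0.780, East 3.726, West 4.610, Central 4.639.
Rounding down: North 2, South 0, East 3, West 4, Central 4 (total 13).

North 2, South 0, East 3, West 4, Central 4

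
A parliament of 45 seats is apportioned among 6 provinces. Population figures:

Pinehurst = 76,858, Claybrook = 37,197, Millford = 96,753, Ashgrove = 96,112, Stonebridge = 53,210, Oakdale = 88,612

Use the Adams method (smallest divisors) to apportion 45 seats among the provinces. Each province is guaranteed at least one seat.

Standard divisor 448742/45 ≈ 9972.044; standard quotas: Pinehurst 7.707, Claybrook 3.730, Millford 9.702, Ashgrove 9.638, Stonebridge 5.336, Oakdale 8.886.
Rounding up gives 8, 4, 10, 10, 6, 9 = 47 seats, so the divisor must be adjusted.
With modified divisor 10710: modified quotas Pinehurst 7.176, Claybrook 3.473, Millford 9.034, Ashgrove 8.974, Stonebridge 4.968, Oakdale 8.274.
Rounding up: Pinehurst 8, Claybrook 4, Millford 10, Ashgrove 9, Stonebridge 5, Oakdale 9 (total 45).

Pinehurst 8; Claybrook 4; Millford 10; Ashgrove 9; Stonebridge 5; Oakdale 9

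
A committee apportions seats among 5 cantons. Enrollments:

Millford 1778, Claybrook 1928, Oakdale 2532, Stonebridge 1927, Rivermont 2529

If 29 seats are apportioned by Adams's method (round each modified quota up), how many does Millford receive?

Standard divisor 10694/29 ≈ 368.759; standard quotas: Millford 4.822, Claybrook 5.228, Oakdale 6.866, Stonebridge 5.226, Rivermont 6.858.
Rounding up gives 5, 6, 7, 6, 7 = 31 seats, so the divisor must be adjusted.
With modified divisor 400: modified quotas Millford 4.445, Claybrook 4.820, Oakdale 6.330, Stonebridge 4.817, Rivermont 6.322.
Rounding up: Millford 5, Claybrook 5, Oakdale 7, Stonebridge 5, Rivermont 7 (total 29).
Millford receives 5.

5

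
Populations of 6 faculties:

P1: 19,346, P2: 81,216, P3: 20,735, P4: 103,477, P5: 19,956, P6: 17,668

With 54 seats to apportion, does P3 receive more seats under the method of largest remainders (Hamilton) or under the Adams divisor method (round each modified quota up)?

Adams

Hamilton: P1 4, P2 17, P3 4, P4 21, P5 4, P6 4.
Adams: P1 4, P2 16, P3 5, P4 21, P5 4, P6 4.
P3 gets 4 under Hamilton and 5 under Adams.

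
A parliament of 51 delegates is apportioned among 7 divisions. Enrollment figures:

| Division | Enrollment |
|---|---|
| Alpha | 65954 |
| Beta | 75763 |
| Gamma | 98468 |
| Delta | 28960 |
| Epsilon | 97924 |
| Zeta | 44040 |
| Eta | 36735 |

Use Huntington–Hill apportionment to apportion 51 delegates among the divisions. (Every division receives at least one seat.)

Alpha 8, Beta 9, Gamma 11, Delta 3, Epsilon 11, Zeta 5, Eta 4

With divisor 8692: modified quotas Alpha 7.588, Beta 8.716, Gamma 11.329, Delta 3.332, Epsilon 11.266, Zeta 5.067, Eta 4.226.
Geometric-mean thresholds: Alpha √(7·8)=7.483, Beta √(8·9)=8.485, Gamma √(11·12)=11.489, Delta √(3·4)=3.464, Epsilon √(11·12)=11.489, Zeta √(5·6)=5.477, Eta √(4·5)=4.472.
Each quota rounded against its threshold gives Alpha 8, Beta 9, Gamma 11, Delta 3, Epsilon 11, Zeta 5, Eta 4 (total 51).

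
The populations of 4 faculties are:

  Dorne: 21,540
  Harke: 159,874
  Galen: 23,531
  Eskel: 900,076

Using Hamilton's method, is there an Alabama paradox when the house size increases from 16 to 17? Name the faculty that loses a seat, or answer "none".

Galen

At 16 seats: Dorne 0, Harke 2, Galen 1, Eskel 13.
At 17 seats: Dorne 0, Harke 3, Galen 0, Eskel 14.
Galen drops from 1 to 0.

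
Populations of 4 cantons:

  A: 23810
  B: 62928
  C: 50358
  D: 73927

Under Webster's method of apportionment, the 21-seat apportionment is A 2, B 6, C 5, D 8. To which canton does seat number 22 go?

B

Priority for the next seat is population ÷ (current seats + 0.5).
Priorities: A 9524.000, B 9681.231, C 9156.000, D 8697.294.
Highest priority: B.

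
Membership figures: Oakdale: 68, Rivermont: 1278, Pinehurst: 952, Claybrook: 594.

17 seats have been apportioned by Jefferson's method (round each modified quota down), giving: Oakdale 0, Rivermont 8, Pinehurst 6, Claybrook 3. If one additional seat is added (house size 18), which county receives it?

Priority for the next seat is population ÷ (current seats + 1).
Priorities: Oakdale 68.000, Rivermont 142.000, Pinehurst 136.000, Claybrook 148.500.
Highest priority: Claybrook.

Claybrook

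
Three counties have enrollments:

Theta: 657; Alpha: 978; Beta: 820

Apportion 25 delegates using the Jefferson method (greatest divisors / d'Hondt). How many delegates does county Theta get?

Standard divisor 2455/25 ≈ 98.2; standard quotas: Theta 6.690, Alpha 9.959, Beta 8.350.
Rounding down gives 6, 9, 8 = 23 seats, so the divisor must be adjusted.
With modified divisor 92: modified quotas Theta 7.141, Alpha 10.630, Beta 8.913.
Rounding down: Theta 7, Alpha 10, Beta 8 (total 25).
Theta receives 7.

7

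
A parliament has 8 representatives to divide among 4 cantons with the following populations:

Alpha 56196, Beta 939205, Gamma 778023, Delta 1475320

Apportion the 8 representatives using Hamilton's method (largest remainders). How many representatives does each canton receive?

Alpha: 0; Beta: 2; Gamma: 2; Delta: 4

The standard divisor is 3248744/8 = 406093.
Standard quotas: Alpha 0.1384, Beta 2.3128, Gamma 1.9159, Delta 3.6330.
Lower quotas: Alpha 0, Beta 2, Gamma 1, Delta 3 (sum 6, leaving 2 seats).
Remainders in descending order: Gamma 0.9159, Delta 0.6330, Beta 0.3128, Alpha 0.1384.
The surplus seats go to Gamma, Delta.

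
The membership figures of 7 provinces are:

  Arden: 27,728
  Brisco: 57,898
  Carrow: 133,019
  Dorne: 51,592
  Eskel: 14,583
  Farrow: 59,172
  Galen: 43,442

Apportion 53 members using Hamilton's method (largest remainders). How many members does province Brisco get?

The standard divisor is 387434/53 ≈ 7310.075.
Standard quotas: Arden 3.7931, Brisco 7.9203, Carrow 18.1967, Dorne 7.0577, Eskel 1.9949, Farrow 8.0946, Galen 5.9428.
Lower quotas: Arden 3, Brisco 7, Carrow 18, Dorne 7, Eskel 1, Farrow 8, Galen 5 (sum 49, leaving 4 seats).
Remainders in descending order: Eskel 0.9949, Galen 0.9428, Brisco 0.9203, Arden 0.7931, Carrow 0.1967, Farrow 0.0946, Dorne 0.0577.
The surplus seats go to Eskel, Galen, Brisco, Arden.
Brisco receives 8.

8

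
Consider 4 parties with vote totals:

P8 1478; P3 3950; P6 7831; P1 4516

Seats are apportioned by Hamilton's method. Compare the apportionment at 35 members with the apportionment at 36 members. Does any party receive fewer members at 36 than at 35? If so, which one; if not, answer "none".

none

At 35 seats: P8 3, P3 8, P6 15, P1 9.
At 36 seats: P8 3, P3 8, P6 16, P1 9.
No party's allocation decreased.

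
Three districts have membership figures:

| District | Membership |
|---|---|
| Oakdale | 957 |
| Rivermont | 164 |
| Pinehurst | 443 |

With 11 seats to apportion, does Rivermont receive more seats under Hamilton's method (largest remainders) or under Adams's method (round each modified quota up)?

Hamilton: Oakdale 7, Rivermont 1, Pinehurst 3.
Adams: Oakdale 6, Rivermont 2, Pinehurst 3.
Rivermont gets 1 under Hamilton and 2 under Adams.

Adams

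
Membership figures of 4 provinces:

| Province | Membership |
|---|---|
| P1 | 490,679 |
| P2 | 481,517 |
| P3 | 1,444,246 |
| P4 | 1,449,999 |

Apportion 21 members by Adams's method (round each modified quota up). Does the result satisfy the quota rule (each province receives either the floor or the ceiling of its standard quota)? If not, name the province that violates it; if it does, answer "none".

none

Standard quotas: P1 2.665, P2 2.615, P3 7.844, P4 7.875.
Adams allocation: P1 3, P2 3, P3 7, P4 8.
Every allocation lies between the lower and upper quota.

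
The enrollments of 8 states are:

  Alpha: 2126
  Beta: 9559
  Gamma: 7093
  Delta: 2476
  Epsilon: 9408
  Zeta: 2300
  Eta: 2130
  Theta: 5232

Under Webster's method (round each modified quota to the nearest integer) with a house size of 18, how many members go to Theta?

2

Standard divisor 40324/18 ≈ 2240.222; standard quotas: Alpha 0.949, Beta 4.267, Gamma 3.166, Delta 1.105, Epsilon 4.200, Zeta 1.027, Eta 0.951, Theta 2.335.
Rounding to the nearest integer gives 1, 4, 3, 1, 4, 1, 1, 2 = 17 seats, so the divisor must be adjusted.
With modified divisor 2110: modified quotas Alpha 1.008, Beta 4.530, Gamma 3.362, Delta 1.173, Epsilon 4.459, Zeta 1.090, Eta 1.009, Theta 2.480.
Rounding to the nearest integer: Alpha 1, Beta 5, Gamma 3, Delta 1, Epsilon 4, Zeta 1, Eta 1, Theta 2 (total 18).
Theta receives 2.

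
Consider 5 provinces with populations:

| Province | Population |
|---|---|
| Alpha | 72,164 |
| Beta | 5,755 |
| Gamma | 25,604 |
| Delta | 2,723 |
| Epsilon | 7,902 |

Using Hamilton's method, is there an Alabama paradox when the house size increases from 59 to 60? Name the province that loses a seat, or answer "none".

At 59 seats: Alpha 37, Beta 3, Gamma 13, Delta 2, Epsilon 4.
At 60 seats: Alpha 38, Beta 3, Gamma 14, Delta 1, Epsilon 4.
Delta drops from 2 to 1.

Delta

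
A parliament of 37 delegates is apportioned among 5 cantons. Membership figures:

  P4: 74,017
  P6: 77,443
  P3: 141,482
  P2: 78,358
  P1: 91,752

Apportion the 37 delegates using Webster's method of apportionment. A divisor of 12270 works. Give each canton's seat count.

P4=6, P6=6, P3=12, P2=6, P1=7

With modified divisor 12270: modified quotas P4 6.032, P6 6.312, P3 11.531, P2 6.386, P1 7.478.
Rounding to the nearest integer: P4 6, P6 6, P3 12, P2 6, P1 7 (total 37).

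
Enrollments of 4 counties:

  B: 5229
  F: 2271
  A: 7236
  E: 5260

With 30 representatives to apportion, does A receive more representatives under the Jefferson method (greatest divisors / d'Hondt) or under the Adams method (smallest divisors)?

Jefferson

Jefferson: B 8, F 3, A 11, E 8.
Adams: B 8, F 4, A 10, E 8.
A gets 11 under Jefferson and 10 under Adams.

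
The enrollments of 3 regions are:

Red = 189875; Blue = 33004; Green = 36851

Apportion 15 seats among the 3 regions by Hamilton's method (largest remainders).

Total 259730; standard divisor 259730/15 ≈ 17315.333.
Standard quotas: Red 10.9657, Blue 1.9061, Green 2.1282.
Lower quotas: Red 10, Blue 1, Green 2 (sum 13, leaving 2 seats).
Remainders in descending order: Red 0.9657, Blue 0.9061, Green 0.1282.
The surplus seats go to Red, Blue.

Red 11; Blue 2; Green 2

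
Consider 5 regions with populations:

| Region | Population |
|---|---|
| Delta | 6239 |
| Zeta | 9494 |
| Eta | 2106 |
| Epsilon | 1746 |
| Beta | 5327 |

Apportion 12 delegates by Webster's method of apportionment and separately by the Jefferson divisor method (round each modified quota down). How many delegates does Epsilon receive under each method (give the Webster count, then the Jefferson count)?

Webster: Delta 3, Zeta 4, Eta 1, Epsilon 1, Beta 3.
Jefferson: Delta 3, Zeta 5, Eta 1, Epsilon 0, Beta 3.
Epsilon gets 1 under Webster and 0 under Jefferson.

1 and 0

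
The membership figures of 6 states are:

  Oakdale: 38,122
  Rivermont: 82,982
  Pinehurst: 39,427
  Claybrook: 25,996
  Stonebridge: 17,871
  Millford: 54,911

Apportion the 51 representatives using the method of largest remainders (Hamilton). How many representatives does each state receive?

The standard divisor is 259309/51 ≈ 5084.49.
Standard quotas: Oakdale 7.4977, Rivermont 16.3206, Pinehurst 7.7544, Claybrook 5.1128, Stonebridge 3.5148, Millford 10.7997.
Lower quotas: Oakdale 7, Rivermont 16, Pinehurst 7, Claybrook 5, Stonebridge 3, Millford 10 (sum 48, leaving 3 seats).
Remainders in descending order: Millford 0.7997, Pinehurst 0.7544, Stonebridge 0.5148, Oakdale 0.4977, Rivermont 0.3206, Claybrook 0.1128.
Largest remainders: Millford, Pinehurst, Stonebridge receive the extra seats.

Oakdale=7; Rivermont=16; Pinehurst=8; Claybrook=5; Stonebridge=4; Millford=11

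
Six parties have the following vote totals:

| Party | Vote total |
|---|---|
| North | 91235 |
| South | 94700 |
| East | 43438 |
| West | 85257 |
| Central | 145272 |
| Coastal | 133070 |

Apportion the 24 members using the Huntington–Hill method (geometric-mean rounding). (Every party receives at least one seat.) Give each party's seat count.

With divisor 25474: modified quotas North 3.581, South 3.718, East 1.705, West 3.347, Central 5.703, Coastal 5.224.
Geometric-mean thresholds: North √(3·4)=3.464, South √(3·4)=3.464, East √(1·2)=1.414, West √(3·4)=3.464, Central √(5·6)=5.477, Coastal √(5·6)=5.477.
Each quota rounded against its threshold gives North 4, South 4, East 2, West 3, Central 6, Coastal 5 (total 24).

North: 4; South: 4; East: 2; West: 3; Central: 6; Coastal: 5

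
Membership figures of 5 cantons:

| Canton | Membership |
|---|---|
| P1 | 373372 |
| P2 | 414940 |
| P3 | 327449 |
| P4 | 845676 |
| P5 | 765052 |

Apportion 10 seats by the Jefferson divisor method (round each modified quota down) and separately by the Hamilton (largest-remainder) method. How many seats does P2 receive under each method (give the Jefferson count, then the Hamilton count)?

1 and 2

Jefferson: P1 1, P2 1, P3 1, P4 4, P5 3.
Hamilton: P1 1, P2 2, P3 1, P4 3, P5 3.
P2 gets 1 under Jefferson and 2 under Hamilton.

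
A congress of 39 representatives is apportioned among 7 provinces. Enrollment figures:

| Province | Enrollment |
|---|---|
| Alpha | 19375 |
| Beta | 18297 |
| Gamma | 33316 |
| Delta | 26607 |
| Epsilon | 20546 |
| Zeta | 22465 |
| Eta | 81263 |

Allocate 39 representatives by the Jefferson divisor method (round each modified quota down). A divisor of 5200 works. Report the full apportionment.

Alpha 3, Beta 3, Gamma 6, Delta 5, Epsilon 3, Zeta 4, Eta 15

With modified divisor 5200: modified quotas Alpha 3.726, Beta 3.519, Gamma 6.407, Delta 5.117, Epsilon 3.951, Zeta 4.320, Eta 15.627.
Rounding down: Alpha 3, Beta 3, Gamma 6, Delta 5, Epsilon 3, Zeta 4, Eta 15 (total 39).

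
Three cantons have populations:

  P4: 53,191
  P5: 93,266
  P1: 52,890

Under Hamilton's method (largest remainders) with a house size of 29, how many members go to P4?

Total 199347; standard divisor 199347/29 ≈ 6874.034.
Standard quotas: P4 7.7380, P5 13.5679, P1 7.6942.
Lower quotas: P4 7, P5 13, P1 7 (sum 27, leaving 2 seats).
Remainders in descending order: P4 0.7380, P1 0.6942, P5 0.5679.
The surplus seats go to P4, P1.
P4 receives 8.

8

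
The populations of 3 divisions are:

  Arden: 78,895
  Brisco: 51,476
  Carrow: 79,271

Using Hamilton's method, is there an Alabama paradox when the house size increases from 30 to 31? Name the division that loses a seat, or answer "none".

Brisco

At 30 seats: Arden 11, Brisco 8, Carrow 11.
At 31 seats: Arden 12, Brisco 7, Carrow 12.
Brisco drops from 8 to 7.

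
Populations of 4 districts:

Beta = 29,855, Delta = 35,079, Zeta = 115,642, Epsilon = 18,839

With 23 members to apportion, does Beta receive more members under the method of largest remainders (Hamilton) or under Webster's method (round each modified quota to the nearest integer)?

Hamilton: Beta 4, Delta 4, Zeta 13, Epsilon 2.
Webster: Beta 3, Delta 4, Zeta 14, Epsilon 2.
Beta gets 4 under Hamilton and 3 under Webster.

Hamilton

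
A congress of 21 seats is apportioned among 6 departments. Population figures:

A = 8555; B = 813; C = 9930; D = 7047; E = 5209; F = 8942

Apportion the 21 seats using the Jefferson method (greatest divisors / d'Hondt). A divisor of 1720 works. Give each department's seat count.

A 4; B 0; C 5; D 4; E 3; F 5

With modified divisor 1720: modified quotas A 4.974, B 0.473, C 5.773, D 4.097, E 3.028, F 5.199.
Rounding down: A 4, B 0, C 5, D 4, E 3, F 5 (total 21).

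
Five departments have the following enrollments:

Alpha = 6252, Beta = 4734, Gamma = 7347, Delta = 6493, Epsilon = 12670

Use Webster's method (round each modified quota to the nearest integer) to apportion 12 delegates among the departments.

Alpha 2, Beta 2, Gamma 2, Delta 2, Epsilon 4

Standard divisor 37496/12 ≈ 3124.667; standard quotas: Alpha 2.001, Beta 1.515, Gamma 2.351, Delta 2.078, Epsilon 4.055.
Rounding to the nearest integer gives Alpha 2, Beta 2, Gamma 2, Delta 2, Epsilon 4 — total 12, matching the house size, so no adjustment is needed.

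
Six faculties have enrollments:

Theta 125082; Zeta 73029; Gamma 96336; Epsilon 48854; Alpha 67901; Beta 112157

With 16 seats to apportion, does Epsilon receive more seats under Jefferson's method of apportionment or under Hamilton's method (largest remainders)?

Jefferson: Theta 4, Zeta 2, Gamma 3, Epsilon 1, Alpha 2, Beta 4.
Hamilton: Theta 4, Zeta 2, Gamma 3, Epsilon 2, Alpha 2, Beta 3.
Epsilon gets 1 under Jefferson and 2 under Hamilton.

Hamilton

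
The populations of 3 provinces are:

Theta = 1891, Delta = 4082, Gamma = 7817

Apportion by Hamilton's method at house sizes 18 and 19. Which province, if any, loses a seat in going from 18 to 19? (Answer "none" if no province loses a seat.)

Theta

At 18 seats: Theta 3, Delta 5, Gamma 10.
At 19 seats: Theta 2, Delta 6, Gamma 11.
Theta drops from 3 to 2.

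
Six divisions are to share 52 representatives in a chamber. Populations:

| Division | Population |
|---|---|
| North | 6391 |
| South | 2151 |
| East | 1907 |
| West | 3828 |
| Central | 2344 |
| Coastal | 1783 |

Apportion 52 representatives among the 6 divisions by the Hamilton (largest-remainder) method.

North: 18, South: 6, East: 5, West: 11, Central: 7, Coastal: 5

Standard divisor: 18404 ÷ 52 ≈ 353.923.
Standard quotas: North 18.0576, South 6.0776, East 5.3882, West 10.8159, Central 6.6229, Coastal 5.0378.
Lower quotas: North 18, South 6, East 5, West 10, Central 6, Coastal 5 (sum 50, leaving 2 seats).
Remainders in descending order: West 0.8159, Central 0.6229, East 0.3882, South 0.0776, North 0.0576, Coastal 0.0378.
Largest remainders: West, Central receive the extra seats.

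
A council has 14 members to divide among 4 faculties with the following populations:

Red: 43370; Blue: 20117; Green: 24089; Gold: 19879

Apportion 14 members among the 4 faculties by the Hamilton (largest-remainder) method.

Red: 6, Blue: 3, Green: 3, Gold: 2

The standard divisor is 107455/14 ≈ 7675.357.
Standard quotas: Red 5.6506, Blue 2.6210, Green 3.1385, Gold 2.5900.
Lower quotas: Red 5, Blue 2, Green 3, Gold 2 (sum 12, leaving 2 seats).
Remainders in descending order: Red 0.6506, Blue 0.6210, Gold 0.5900, Green 0.1385.
Largest remainders: Red, Blue receive the extra seats.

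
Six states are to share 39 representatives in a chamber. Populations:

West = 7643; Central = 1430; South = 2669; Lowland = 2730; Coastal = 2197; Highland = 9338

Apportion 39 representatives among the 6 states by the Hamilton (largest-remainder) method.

West 12; Central 2; South 4; Lowland 4; Coastal 3; Highland 14

Total 26007; standard divisor 26007/39 ≈ 666.846.
Standard quotas: West 11.4614, Central 2.1444, South 4.0024, Lowland 4.0939, Coastal 3.2946, Highland 14.0032.
Lower quotas: West 11, Central 2, South 4, Lowland 4, Coastal 3, Highland 14 (sum 38, leaving 1 seat).
Remainders in descending order: West 0.4614, Coastal 0.2946, Central 0.1444, Lowland 0.0939, Highland 0.0032, South 0.0024.
Largest remainder: West receives the extra seat.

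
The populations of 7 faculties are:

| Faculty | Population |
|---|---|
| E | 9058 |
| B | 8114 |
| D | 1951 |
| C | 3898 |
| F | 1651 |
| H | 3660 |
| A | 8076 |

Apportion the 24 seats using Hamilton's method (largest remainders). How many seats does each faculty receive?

Total 36408; standard divisor 36408/24 = 1517.
Standard quotas: E 5.9710, B 5.3487, D 1.2861, C 2.5695, F 1.0883, H 2.4127, A 5.3237.
Lower quotas: E 5, B 5, D 1, C 2, F 1, H 2, A 5 (sum 21, leaving 3 seats).
Remainders in descending order: E 0.9710, C 0.5695, H 0.4127, B 0.3487, A 0.3237, D 0.2861, F 0.0883.
The surplus seats go to E, C, H.

E: 6, B: 5, D: 1, C: 3, F: 1, H: 3, A: 5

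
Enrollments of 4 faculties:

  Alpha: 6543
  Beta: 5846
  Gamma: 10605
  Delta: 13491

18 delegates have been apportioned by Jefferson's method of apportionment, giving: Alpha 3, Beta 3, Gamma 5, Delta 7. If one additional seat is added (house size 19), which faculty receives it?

Priority for the next seat is population ÷ (current seats + 1).
Priorities: Alpha 1635.750, Beta 1461.500, Gamma 1767.500, Delta 1686.375.
Highest priority: Gamma.

Gamma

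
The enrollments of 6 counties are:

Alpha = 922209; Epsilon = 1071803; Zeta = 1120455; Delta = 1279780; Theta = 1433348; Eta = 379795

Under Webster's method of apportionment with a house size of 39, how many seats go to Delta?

8

Standard divisor 6207390/39 ≈ 159163.846; standard quotas: Alpha 5.794, Epsilon 6.734, Zeta 7.040, Delta 8.041, Theta 9.005, Eta 2.386.
Rounding to the nearest integer gives Alpha 6, Epsilon 7, Zeta 7, Delta 8, Theta 9, Eta 2 — total 39, matching the house size, so no adjustment is needed.
Delta receives 8.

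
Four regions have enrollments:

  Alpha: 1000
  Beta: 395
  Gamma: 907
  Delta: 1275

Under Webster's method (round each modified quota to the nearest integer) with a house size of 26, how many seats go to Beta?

Standard divisor 3577/26 ≈ 137.577; standard quotas: Alpha 7.269, Beta 2.871, Gamma 6.593, Delta 9.268.
Rounding to the nearest integer gives Alpha 7, Beta 3, Gamma 7, Delta 9 — total 26, matching the house size, so no adjustment is needed.
Beta receives 3.

3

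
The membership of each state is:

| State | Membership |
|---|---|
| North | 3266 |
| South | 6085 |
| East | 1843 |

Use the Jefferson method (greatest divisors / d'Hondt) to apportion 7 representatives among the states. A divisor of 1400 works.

North 2, South 4, East 1

With modified divisor 1400: modified quotas North 2.333, South 4.346, East 1.316.
Rounding down: North 2, South 4, East 1 (total 7).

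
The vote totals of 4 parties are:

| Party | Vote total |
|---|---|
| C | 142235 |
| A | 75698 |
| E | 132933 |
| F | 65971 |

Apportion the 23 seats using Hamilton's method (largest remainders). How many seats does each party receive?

The standard divisor is 416837/23 ≈ 18123.348.
Standard quotas: C 7.8482, A 4.1768, E 7.3349, F 3.6401.
Lower quotas: C 7, A 4, E 7, F 3 (sum 21, leaving 2 seats).
Remainders in descending order: C 0.8482, F 0.6401, E 0.3349, A 0.1768.
The surplus seats go to C, F.

C 8, A 4, E 7, F 4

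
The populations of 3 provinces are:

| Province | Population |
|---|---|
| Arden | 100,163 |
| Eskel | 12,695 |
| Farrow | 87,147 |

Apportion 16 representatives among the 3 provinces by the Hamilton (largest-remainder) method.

Standard divisor: 200005 ÷ 16 ≈ 12500.312.
Standard quotas: Arden 8.0128, Eskel 1.0156, Farrow 6.9716.
Lower quotas: Arden 8, Eskel 1, Farrow 6 (sum 15, leaving 1 seat).
Remainders in descending order: Farrow 0.9716, Eskel 0.0156, Arden 0.0128.
Largest remainder: Farrow receives the extra seat.

Arden 8, Eskel 1, Farrow 7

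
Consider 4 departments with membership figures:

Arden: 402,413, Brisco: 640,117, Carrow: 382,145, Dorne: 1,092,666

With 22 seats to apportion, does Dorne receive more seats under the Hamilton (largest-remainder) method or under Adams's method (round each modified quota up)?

Hamilton

Hamilton: Arden 3, Brisco 6, Carrow 3, Dorne 10.
Adams: Arden 4, Brisco 6, Carrow 3, Dorne 9.
Dorne gets 10 under Hamilton and 9 under Adams.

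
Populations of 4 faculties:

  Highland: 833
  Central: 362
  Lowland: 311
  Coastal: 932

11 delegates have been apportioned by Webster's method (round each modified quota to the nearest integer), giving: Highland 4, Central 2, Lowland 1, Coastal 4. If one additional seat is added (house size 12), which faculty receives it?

Lowland

Priority for the next seat is population ÷ (current seats + 0.5).
Priorities: Highland 185.111, Central 144.800, Lowland 207.333, Coastal 207.111.
Highest priority: Lowland.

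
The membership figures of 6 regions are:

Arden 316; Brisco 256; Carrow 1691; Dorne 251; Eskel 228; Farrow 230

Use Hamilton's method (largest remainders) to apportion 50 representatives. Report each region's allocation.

The standard divisor is 2972/50 ≈ 59.44.
Standard quotas: Arden 5.316, Brisco 4.307, Carrow 28.449, Dorne 4.223, Eskel 3.836, Farrow 3.869.
Lower quotas: Arden 5, Brisco 4, Carrow 28, Dorne 4, Eskel 3, Farrow 3 (sum 47, leaving 3 seats).
Remainders in descending order: Farrow 0.869, Eskel 0.836, Carrow 0.449, Arden 0.316, Brisco 0.307, Dorne 0.223.
The surplus seats go to Farrow, Eskel, Carrow.

Arden=5, Brisco=4, Carrow=29, Dorne=4, Eskel=4, Farrow=4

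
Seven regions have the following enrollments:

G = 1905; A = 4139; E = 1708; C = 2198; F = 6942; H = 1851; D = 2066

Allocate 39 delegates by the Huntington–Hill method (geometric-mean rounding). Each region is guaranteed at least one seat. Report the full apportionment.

G 4, A 8, E 3, C 4, F 13, H 3, D 4

With divisor 542: modified quotas G 3.515, A 7.637, E 3.151, C 4.055, F 12.808, H 3.415, D 3.812.
Geometric-mean thresholds: G √(3·4)=3.464, A √(7·8)=7.483, E √(3·4)=3.464, C √(4·5)=4.472, F √(12·13)=12.490, H √(3·4)=3.464, D √(3·4)=3.464.
Each quota rounded against its threshold gives G 4, A 8, E 3, C 4, F 13, H 3, D 4 (total 39).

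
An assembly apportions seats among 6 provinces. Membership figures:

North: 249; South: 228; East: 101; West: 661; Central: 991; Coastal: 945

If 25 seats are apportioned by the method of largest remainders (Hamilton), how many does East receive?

The standard divisor is 3175/25 = 127.
Standard quotas: North 1.961, South 1.795, East 0.795, West 5.205, Central 7.803, Coastal 7.441.
Lower quotas: North 1, South 1, East 0, West 5, Central 7, Coastal 7 (sum 21, leaving 4 seats).
Remainders in descending order: North 0.961, Central 0.803, South 0.795, East 0.795, Coastal 0.441, West 0.205.
The surplus seats go to North, Central, South, East.
East receives 1.

1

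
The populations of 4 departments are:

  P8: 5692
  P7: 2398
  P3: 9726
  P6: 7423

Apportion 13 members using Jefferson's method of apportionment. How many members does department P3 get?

Standard divisor 25239/13 ≈ 1941.462; standard quotas: P8 2.932, P7 1.235, P3 5.010, P6 3.823.
Rounding down gives 2, 1, 5, 3 = 11 seats, so the divisor must be adjusted.
With modified divisor 1700: modified quotas P8 3.348, P7 1.411, P3 5.721, P6 4.366.
Rounding down: P8 3, P7 1, P3 5, P6 4 (total 13).
P3 receives 5.

5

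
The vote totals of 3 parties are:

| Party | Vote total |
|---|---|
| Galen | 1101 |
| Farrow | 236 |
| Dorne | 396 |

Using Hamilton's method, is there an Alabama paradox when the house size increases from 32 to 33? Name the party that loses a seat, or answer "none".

Farrow

At 32 seats: Galen 20, Farrow 5, Dorne 7.
At 33 seats: Galen 21, Farrow 4, Dorne 8.
Farrow drops from 5 to 4.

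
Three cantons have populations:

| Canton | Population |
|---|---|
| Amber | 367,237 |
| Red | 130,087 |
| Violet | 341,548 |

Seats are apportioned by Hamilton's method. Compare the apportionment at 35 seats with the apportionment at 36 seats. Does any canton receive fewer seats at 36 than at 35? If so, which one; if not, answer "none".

Red

At 35 seats: Amber 15, Red 6, Violet 14.
At 36 seats: Amber 16, Red 5, Violet 15.
Red drops from 6 to 5.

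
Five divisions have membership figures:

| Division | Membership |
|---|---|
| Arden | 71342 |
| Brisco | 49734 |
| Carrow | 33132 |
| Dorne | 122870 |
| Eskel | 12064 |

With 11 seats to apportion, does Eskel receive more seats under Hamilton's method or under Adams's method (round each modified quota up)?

Hamilton: Arden 3, Brisco 2, Carrow 1, Dorne 5, Eskel 0.
Adams: Arden 3, Brisco 2, Carrow 1, Dorne 4, Eskel 1.
Eskel gets 0 under Hamilton and 1 under Adams.

Adams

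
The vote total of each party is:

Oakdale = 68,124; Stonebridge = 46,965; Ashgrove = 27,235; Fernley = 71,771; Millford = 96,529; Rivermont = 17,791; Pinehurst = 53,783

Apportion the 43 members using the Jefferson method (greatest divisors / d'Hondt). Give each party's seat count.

Oakdale 8, Stonebridge 5, Ashgrove 3, Fernley 8, Millford 11, Rivermont 2, Pinehurst 6

Standard divisor 382198/43 ≈ 8888.326; standard quotas: Oakdale 7.664, Stonebridge 5.284, Ashgrove 3.064, Fernley 8.075, Millford 10.860, Rivermont 2.002, Pinehurst 6.051.
Rounding down gives 7, 5, 3, 8, 10, 2, 6 = 41 seats, so the divisor must be adjusted.
With modified divisor 8300: modified quotas Oakdale 8.208, Stonebridge 5.658, Ashgrove 3.281, Fernley 8.647, Millford 11.630, Rivermont 2.143, Pinehurst 6.480.
Rounding down: Oakdale 8, Stonebridge 5, Ashgrove 3, Fernley 8, Millford 11, Rivermont 2, Pinehurst 6 (total 43).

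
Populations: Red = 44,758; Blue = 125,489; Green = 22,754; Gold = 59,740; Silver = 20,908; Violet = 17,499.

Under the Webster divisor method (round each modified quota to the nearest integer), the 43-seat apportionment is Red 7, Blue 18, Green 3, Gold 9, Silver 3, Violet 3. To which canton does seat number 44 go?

Blue

Priority for the next seat is population ÷ (current seats + 0.5).
Priorities: Red 5967.733, Blue 6783.189, Green 6501.143, Gold 6288.421, Silver 5973.714, Violet 4999.714.
Highest priority: Blue.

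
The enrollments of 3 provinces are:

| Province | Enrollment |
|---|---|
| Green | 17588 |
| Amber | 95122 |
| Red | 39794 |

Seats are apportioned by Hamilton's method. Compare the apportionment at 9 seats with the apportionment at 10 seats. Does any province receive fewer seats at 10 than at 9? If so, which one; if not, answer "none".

At 9 seats: Green 1, Amber 6, Red 2.
At 10 seats: Green 1, Amber 6, Red 3.
No province's allocation decreased.

none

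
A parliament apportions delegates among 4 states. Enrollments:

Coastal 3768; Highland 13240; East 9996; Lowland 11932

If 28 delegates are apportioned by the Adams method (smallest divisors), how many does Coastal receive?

3

Standard divisor 38936/28 ≈ 1390.571; standard quotas: Coastal 2.710, Highland 9.521, East 7.188, Lowland 8.581.
Rounding up gives 3, 10, 8, 9 = 30 seats, so the divisor must be adjusted.
With modified divisor 1480: modified quotas Coastal 2.546, Highland 8.946, East 6.754, Lowland 8.062.
Rounding up: Coastal 3, Highland 9, East 7, Lowland 9 (total 28).
Coastal receives 3.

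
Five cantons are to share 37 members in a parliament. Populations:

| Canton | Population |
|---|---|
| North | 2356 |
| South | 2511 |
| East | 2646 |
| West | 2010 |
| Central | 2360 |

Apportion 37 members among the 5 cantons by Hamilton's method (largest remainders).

North: 7, South: 8, East: 8, West: 6, Central: 8

The standard divisor is 11883/37 ≈ 321.162.
Standard quotas: North 7.336, South 7.818, East 8.239, West 6.259, Central 7.348.
Lower quotas: North 7, South 7, East 8, West 6, Central 7 (sum 35, leaving 2 seats).
Remainders in descending order: South 0.818, Central 0.348, North 0.336, West 0.259, East 0.239.
The surplus seats go to South, Central.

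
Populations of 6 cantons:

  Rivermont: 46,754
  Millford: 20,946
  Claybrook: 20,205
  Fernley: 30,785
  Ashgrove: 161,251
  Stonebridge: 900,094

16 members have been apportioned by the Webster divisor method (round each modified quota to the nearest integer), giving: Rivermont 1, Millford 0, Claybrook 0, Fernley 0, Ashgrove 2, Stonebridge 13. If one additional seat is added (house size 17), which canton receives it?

Stonebridge

Priority for the next seat is population ÷ (current seats + 0.5).
Priorities: Rivermont 31169.333, Millford 41892.000, Claybrook 40410.000, Fernley 61570.000, Ashgrove 64500.400, Stonebridge 66673.630.
Highest priority: Stonebridge.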